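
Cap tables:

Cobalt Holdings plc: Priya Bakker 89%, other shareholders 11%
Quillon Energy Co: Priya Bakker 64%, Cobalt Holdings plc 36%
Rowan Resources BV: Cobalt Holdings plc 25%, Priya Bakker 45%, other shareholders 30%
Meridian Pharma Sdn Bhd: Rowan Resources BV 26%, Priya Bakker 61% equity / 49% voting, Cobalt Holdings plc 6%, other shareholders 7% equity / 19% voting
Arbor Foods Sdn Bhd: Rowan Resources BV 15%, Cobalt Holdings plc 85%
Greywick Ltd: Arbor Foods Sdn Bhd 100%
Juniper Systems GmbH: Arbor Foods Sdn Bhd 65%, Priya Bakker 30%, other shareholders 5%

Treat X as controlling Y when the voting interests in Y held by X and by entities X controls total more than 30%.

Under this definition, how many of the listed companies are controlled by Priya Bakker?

Priya holds 89% of Cobalt, so Priya controls Cobalt.
Priya and Cobalt together hold 64% + 36% = 100% of Quillon, so Priya controls Quillon.
Cobalt and Priya together hold 25% + 45% = 70% of Rowan, so Priya controls Rowan.
Rowan and Priya and Cobalt together hold 26% + 49% + 6% = 81% of Meridian, so Priya controls Meridian.
Rowan and Cobalt together hold 15% + 85% = 100% of Arbor, so Priya controls Arbor.
Arbor holds 100% of Greywick, so Priya controls Greywick.
Arbor and Priya together hold 65% + 30% = 95% of Juniper, so Priya controls Juniper.
Priya controls 7 companies.

7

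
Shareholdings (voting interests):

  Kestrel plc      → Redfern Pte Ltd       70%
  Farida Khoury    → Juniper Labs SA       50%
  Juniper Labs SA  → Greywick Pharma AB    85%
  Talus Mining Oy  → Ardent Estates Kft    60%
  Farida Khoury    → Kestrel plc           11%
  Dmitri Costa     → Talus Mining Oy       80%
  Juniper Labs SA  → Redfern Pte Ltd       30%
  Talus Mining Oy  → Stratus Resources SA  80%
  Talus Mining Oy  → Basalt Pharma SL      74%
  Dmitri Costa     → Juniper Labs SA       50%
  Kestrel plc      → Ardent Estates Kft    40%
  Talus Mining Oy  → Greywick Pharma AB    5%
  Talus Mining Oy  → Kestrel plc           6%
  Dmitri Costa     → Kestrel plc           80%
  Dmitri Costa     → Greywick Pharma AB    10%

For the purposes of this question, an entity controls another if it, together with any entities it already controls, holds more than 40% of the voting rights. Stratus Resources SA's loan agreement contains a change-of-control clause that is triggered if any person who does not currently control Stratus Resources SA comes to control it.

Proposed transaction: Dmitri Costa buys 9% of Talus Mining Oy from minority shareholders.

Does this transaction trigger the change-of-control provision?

The purchase changes only Dmitri's holdings, so Dmitri is the only person who could newly come to control Stratus.
Dmitri holds 80% of Talus, so Dmitri controls Talus.
Talus holds 80% of Stratus, so Dmitri controls Stratus.
So Dmitri already controls Stratus before the transaction.
After the purchase, Dmitri's direct stake in Talus rises to 80% + 9% = 89%.
Dmitri controlled Stratus already, so this is not a new person acquiring control; every other person's position is unchanged or reduced.
No new person acquires control, so the clause is not triggered.

No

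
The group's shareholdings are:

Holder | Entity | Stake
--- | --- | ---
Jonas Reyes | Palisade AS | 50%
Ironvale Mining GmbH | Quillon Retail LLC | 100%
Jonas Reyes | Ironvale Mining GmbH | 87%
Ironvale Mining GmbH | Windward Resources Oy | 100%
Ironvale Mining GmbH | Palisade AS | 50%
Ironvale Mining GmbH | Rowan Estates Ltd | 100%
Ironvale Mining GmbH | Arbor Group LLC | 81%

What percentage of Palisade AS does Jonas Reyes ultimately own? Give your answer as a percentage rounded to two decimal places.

93.50%

Jonas reaches Palisade along 2 paths.
Via Ironvale: 87% × 50% = 43.5%.
Direct stake: 50% = 50%.
Total: 43.5% + 50% = 93.5%.
Rounded: 93.50%.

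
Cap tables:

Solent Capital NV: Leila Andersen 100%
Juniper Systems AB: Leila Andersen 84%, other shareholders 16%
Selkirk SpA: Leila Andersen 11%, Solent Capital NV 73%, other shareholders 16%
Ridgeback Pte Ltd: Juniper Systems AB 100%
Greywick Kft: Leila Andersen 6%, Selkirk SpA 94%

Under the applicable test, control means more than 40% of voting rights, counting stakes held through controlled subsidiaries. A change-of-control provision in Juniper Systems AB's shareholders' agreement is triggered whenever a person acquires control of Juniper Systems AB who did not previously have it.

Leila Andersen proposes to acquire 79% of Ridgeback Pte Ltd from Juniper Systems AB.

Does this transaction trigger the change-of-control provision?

No

The purchase adds only to Leila's holdings (Juniper's stake shrinks), so Leila is the only person who could newly come to control Juniper.
Leila holds 84% of Juniper, so Leila controls Juniper.
So Leila already controls Juniper before the transaction.
After the purchase, Leila holds 79% of Ridgeback directly, and Juniper's stake falls to 21%.
Leila controlled Juniper already, so this is not a new person acquiring control; every other person's position is unchanged or reduced.
No new person acquires control, so the clause is not triggered.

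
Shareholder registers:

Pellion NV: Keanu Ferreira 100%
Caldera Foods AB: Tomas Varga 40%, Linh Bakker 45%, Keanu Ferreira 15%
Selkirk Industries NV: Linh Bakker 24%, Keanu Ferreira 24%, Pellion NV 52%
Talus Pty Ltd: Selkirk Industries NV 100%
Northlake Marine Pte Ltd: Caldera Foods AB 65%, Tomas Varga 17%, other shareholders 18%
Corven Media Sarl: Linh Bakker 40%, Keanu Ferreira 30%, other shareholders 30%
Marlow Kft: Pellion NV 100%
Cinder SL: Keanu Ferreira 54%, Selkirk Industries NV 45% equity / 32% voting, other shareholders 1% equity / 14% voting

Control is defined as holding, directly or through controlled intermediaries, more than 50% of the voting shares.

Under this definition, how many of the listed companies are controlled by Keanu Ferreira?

Keanu holds 100% of Pellion, so Keanu controls Pellion.
Keanu and Pellion together hold 24% + 52% = 76% of Selkirk, so Keanu controls Selkirk.
Selkirk holds 100% of Talus, so Keanu controls Talus.
Pellion holds 100% of Marlow, so Keanu controls Marlow.
Keanu and Selkirk together hold 54% + 32% = 86% of Cinder, so Keanu controls Cinder.
No other company's threshold is met.
Keanu controls 5 companies.

5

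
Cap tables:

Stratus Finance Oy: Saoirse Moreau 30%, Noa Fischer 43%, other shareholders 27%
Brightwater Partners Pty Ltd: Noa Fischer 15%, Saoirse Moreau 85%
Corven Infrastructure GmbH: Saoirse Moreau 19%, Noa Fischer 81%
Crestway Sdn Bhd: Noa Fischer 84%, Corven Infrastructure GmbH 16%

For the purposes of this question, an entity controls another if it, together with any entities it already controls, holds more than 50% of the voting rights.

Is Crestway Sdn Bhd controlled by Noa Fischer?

Yes

Noa holds 81% of Corven, so Noa controls Corven.
Noa and Corven together hold 84% + 16% = 100% of Crestway, so Noa controls Crestway.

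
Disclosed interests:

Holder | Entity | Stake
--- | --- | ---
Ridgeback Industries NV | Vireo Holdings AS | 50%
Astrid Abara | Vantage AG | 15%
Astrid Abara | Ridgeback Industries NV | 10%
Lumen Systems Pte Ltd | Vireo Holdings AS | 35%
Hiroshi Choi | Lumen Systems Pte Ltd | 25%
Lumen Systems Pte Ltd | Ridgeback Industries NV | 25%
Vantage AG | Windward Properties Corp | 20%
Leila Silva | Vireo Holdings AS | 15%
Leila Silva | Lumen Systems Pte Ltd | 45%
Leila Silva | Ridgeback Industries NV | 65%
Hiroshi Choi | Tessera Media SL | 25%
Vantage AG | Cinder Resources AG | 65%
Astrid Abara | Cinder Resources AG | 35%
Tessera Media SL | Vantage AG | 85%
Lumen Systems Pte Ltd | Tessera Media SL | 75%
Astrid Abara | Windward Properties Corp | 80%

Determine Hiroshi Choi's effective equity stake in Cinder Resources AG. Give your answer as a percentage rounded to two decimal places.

24.17%

Hiroshi reaches Cinder along 2 paths.
Via Lumen → Tessera → Vantage: 25% × 75% × 85% × 65% = 10.359375%.
Via Tessera → Vantage: 25% × 85% × 65% = 13.8125%.
Total: 10.359375% + 13.8125% = 24.171875%.
Rounded: 24.17%.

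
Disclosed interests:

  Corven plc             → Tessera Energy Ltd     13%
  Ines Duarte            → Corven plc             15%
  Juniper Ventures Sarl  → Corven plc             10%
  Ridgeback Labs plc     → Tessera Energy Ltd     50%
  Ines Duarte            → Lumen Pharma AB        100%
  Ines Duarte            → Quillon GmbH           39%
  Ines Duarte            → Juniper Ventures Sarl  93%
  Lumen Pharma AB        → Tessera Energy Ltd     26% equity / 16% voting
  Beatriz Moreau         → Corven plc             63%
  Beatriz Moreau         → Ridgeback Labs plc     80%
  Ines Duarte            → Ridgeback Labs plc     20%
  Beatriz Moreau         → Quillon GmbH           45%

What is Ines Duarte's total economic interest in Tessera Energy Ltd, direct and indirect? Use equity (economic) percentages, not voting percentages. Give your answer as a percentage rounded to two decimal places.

39.16%

Ines reaches Tessera along 4 paths.
Via Corven: 15% × 13% = 1.95%.
Via Juniper → Corven: 93% × 10% × 13% = 1.209%.
Via Lumen: 100% × 26% = 26%.
Via Ridgeback: 20% × 50% = 10%.
Total: 1.95% + 1.209% + 26% + 10% = 39.159%.
Rounded: 39.16%.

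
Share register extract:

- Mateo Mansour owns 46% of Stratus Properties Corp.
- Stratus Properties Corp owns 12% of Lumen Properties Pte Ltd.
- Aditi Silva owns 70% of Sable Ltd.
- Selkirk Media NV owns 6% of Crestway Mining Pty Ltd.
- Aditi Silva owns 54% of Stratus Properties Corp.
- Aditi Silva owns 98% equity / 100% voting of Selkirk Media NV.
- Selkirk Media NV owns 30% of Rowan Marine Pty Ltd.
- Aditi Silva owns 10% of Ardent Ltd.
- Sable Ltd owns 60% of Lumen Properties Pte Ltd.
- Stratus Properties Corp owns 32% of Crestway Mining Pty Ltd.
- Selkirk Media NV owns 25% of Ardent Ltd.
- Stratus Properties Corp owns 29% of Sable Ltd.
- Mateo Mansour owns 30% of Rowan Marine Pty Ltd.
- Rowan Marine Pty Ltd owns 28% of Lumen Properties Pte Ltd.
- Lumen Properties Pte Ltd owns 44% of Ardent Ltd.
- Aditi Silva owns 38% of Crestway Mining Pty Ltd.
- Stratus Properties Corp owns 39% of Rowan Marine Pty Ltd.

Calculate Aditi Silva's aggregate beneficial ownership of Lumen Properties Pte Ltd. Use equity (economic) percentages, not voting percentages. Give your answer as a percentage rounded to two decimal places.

72.00%

Aditi reaches Lumen along 5 paths.
Via Stratus: 54% × 12% = 6.48%.
Via Stratus → Sable: 54% × 29% × 60% = 9.396%.
Via Sable: 70% × 60% = 42%.
Via Stratus → Rowan: 54% × 39% × 28% = 5.8968%.
Via Selkirk → Rowan: 98% × 30% × 28% = 8.232%.
Total: 6.48% + 9.396% + 42% + 5.8968% + 8.232% = 72.0048%.
Rounded: 72.00%.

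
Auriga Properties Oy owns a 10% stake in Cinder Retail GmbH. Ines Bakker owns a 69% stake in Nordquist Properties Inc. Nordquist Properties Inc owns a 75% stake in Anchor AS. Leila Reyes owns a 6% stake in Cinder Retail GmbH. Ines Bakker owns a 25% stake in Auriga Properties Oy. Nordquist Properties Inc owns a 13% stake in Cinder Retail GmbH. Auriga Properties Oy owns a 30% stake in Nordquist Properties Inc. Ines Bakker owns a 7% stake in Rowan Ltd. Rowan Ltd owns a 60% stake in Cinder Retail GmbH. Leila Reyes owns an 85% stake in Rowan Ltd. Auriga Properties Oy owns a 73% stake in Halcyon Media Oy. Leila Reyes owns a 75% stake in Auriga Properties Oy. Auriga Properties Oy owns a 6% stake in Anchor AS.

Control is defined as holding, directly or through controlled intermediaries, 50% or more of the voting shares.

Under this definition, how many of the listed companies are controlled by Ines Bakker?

2

Ines holds 69% of Nordquist, so Ines controls Nordquist.
Nordquist holds 75% of Anchor, so Ines controls Anchor.
No other company's threshold is met.
Ines controls 2 companies.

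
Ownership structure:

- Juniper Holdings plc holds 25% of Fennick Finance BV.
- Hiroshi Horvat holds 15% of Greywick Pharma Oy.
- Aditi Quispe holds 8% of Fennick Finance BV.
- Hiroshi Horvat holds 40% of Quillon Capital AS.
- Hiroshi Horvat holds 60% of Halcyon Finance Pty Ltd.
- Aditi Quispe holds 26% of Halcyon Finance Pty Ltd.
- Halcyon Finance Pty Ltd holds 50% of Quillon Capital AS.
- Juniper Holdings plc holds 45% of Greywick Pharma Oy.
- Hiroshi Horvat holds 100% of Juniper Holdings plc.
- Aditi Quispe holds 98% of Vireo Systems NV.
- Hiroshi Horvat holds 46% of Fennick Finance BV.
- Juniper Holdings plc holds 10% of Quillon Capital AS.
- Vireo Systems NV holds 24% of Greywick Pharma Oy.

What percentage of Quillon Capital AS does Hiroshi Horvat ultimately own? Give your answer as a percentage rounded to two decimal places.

80.00%

Hiroshi reaches Quillon along 3 paths.
Direct stake: 40% = 40%.
Via Halcyon: 60% × 50% = 30%.
Via Juniper: 100% × 10% = 10%.
Total: 40% + 30% + 10% = 80%.
Rounded: 80.00%.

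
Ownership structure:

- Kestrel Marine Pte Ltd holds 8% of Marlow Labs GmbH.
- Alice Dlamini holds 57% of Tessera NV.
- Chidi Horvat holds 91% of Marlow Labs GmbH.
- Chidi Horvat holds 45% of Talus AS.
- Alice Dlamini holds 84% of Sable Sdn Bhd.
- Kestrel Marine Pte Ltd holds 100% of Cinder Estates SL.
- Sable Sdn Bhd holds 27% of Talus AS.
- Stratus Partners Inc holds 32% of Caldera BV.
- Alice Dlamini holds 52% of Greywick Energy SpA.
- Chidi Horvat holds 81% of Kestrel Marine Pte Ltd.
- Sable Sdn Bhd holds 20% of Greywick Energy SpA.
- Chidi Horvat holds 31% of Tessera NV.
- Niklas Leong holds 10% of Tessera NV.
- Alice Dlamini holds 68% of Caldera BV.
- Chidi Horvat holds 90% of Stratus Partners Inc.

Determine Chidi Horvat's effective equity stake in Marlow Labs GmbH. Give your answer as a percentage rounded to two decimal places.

Chidi reaches Marlow along 2 paths.
Direct stake: 91% = 91%.
Via Kestrel: 81% × 8% = 6.48%.
Total: 91% + 6.48% = 97.48%.

97.48%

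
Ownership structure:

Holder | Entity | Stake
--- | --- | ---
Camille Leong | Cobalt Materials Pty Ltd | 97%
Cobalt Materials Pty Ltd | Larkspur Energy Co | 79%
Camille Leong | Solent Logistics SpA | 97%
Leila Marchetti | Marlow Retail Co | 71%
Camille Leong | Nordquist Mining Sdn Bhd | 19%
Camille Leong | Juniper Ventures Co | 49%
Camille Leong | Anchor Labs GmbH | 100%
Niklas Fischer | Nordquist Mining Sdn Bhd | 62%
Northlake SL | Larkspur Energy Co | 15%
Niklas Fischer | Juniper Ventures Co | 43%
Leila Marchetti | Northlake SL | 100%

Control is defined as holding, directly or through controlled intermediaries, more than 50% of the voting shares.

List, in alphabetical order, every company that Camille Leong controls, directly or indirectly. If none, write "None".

Anchor Labs GmbH, Cobalt Materials Pty Ltd, Larkspur Energy Co, Solent Logistics SpA

Camille holds 97% of Cobalt, so Camille controls Cobalt.
Camille holds 100% of Anchor, so Camille controls Anchor.
Camille holds 97% of Solent, so Camille controls Solent.
Cobalt holds 79% of Larkspur, so Camille controls Larkspur.
No other company's threshold is met.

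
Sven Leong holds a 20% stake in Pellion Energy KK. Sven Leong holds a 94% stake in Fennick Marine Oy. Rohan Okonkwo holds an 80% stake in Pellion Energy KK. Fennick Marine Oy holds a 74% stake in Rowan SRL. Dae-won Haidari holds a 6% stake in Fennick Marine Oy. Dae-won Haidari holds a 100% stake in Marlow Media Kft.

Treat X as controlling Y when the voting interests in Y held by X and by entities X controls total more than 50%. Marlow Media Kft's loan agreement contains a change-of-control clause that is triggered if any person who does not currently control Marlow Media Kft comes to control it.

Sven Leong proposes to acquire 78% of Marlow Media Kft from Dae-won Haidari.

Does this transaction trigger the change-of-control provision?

Yes

The purchase adds only to Sven's holdings (Dae-won's stake shrinks), so Sven is the only person who could newly come to control Marlow.
Sven holds 94% of Fennick, so Sven controls Fennick.
Fennick holds 74% of Rowan, so Sven controls Rowan.
Neither Sven nor any entity Sven controls holds any voting interest in Marlow.
So before the transaction, Sven does not control Marlow.
After the purchase, Sven holds 78% of Marlow directly, and Dae-won's stake falls to 22%.
Sven holds 78% of Marlow, so Sven controls Marlow.
Sven did not control Marlow before and does after, so the clause is triggered.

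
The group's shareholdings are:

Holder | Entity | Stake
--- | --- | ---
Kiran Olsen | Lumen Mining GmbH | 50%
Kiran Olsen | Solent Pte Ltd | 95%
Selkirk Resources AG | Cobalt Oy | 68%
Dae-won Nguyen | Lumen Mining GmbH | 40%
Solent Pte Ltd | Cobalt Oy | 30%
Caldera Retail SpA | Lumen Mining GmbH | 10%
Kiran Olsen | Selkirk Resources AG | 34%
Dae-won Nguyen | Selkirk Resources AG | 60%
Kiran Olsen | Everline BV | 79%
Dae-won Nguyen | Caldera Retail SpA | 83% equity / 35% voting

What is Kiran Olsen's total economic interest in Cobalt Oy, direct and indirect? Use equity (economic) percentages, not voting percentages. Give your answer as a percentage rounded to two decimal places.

51.62%

Kiran reaches Cobalt along 2 paths.
Via Solent: 95% × 30% = 28.5%.
Via Selkirk: 34% × 68% = 23.12%.
Total: 28.5% + 23.12% = 51.62%.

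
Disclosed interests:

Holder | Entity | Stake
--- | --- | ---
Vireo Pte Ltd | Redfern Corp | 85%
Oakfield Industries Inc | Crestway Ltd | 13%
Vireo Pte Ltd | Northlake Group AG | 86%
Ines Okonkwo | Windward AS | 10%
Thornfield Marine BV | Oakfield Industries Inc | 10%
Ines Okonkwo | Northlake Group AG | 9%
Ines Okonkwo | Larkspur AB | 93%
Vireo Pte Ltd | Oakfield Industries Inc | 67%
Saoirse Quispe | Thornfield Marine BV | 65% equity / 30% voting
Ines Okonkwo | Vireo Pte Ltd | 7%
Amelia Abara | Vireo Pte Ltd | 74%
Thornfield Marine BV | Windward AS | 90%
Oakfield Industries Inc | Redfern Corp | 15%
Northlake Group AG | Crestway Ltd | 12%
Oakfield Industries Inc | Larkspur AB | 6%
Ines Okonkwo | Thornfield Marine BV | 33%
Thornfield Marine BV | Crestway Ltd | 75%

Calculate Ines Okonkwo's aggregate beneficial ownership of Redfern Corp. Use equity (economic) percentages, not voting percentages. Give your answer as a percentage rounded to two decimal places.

7.15%

Ines reaches Redfern along 3 paths.
Via Thornfield → Oakfield: 33% × 10% × 15% = 0.495%.
Via Vireo → Oakfield: 7% × 67% × 15% = 0.7035%.
Via Vireo: 7% × 85% = 5.95%.
Total: 0.495% + 0.7035% + 5.95% = 7.1485%.
Rounded: 7.15%.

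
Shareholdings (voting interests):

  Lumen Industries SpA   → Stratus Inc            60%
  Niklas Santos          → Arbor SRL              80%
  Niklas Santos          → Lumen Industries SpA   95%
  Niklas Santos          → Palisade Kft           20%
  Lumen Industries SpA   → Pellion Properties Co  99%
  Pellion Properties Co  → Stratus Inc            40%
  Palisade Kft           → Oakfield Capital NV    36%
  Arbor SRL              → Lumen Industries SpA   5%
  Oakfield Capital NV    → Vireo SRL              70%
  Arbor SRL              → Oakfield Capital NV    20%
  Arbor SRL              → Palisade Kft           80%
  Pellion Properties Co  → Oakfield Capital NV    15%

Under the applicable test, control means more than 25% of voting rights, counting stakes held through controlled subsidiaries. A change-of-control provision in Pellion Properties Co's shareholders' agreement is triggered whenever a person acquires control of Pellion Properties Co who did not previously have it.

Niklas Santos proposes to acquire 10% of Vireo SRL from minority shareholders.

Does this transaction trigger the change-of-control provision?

The purchase changes only Niklas's holdings, so Niklas is the only person who could newly come to control Pellion.
Niklas holds 80% of Arbor, so Niklas controls Arbor.
Arbor and Niklas together hold 5% + 95% = 100% of Lumen, so Niklas controls Lumen.
Lumen holds 99% of Pellion, so Niklas controls Pellion.
So Niklas already controls Pellion before the transaction.
After the purchase, Niklas holds 10% of Vireo directly.
Niklas controlled Pellion already, so this is not a new person acquiring control; every other person's position is unchanged or reduced.
No new person acquires control, so the clause is not triggered.

No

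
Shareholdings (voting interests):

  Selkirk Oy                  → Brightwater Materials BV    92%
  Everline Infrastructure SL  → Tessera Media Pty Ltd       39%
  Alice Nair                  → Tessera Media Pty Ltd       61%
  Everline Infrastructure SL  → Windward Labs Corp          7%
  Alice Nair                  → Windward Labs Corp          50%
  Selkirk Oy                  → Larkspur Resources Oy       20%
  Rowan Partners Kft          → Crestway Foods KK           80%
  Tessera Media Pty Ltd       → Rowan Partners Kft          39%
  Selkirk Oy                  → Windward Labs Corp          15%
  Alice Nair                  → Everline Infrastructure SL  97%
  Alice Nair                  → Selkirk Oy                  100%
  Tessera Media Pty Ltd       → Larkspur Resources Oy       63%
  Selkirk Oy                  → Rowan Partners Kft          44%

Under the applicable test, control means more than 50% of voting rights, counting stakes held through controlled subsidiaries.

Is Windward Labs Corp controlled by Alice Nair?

Yes

Alice holds 97% of Everline, so Alice controls Everline.
Alice holds 100% of Selkirk, so Alice controls Selkirk.
Alice and Everline and Selkirk together hold 50% + 7% + 15% = 72% of Windward, so Alice controls Windward.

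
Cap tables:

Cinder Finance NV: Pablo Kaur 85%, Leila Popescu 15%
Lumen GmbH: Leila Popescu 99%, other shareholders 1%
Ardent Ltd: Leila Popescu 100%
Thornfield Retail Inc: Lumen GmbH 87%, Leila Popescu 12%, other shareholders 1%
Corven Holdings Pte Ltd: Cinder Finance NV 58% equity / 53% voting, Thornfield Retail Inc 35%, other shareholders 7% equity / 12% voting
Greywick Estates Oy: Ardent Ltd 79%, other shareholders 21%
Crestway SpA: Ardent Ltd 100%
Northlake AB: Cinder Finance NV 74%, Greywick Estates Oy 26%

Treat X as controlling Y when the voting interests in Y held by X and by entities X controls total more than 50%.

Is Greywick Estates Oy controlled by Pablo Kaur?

No

Pablo holds 85% of Cinder, so Pablo controls Cinder.
Cinder holds 53% of Corven, so Pablo controls Corven.
Cinder holds 74% of Northlake, so Pablo controls Northlake.
Neither Pablo nor any entity Pablo controls holds any voting interest in Greywick.
So Pablo does not control Greywick.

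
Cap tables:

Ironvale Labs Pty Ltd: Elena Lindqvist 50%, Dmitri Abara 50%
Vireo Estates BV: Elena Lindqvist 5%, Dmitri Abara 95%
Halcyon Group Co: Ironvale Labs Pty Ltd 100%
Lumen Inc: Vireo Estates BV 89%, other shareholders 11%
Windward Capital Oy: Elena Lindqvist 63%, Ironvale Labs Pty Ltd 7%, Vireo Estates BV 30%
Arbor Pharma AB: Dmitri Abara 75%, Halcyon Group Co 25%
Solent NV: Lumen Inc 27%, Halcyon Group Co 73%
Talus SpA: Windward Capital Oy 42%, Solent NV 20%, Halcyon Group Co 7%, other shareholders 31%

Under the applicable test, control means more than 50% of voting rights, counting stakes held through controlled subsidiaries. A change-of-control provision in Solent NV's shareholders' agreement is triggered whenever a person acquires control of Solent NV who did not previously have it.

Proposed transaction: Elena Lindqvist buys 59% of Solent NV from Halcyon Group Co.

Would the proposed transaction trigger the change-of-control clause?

Yes

The purchase adds only to Elena's holdings (Halcyon's stake shrinks), so Elena is the only person who could newly come to control Solent.
Elena holds 63% of Windward, so Elena controls Windward.
Neither Elena nor any entity Elena controls holds any voting interest in Solent.
So before the transaction, Elena does not control Solent.
After the purchase, Elena holds 59% of Solent directly, and Halcyon's stake falls to 14%.
Elena holds 59% of Solent, so Elena controls Solent.
Elena did not control Solent before and does after, so the clause is triggered.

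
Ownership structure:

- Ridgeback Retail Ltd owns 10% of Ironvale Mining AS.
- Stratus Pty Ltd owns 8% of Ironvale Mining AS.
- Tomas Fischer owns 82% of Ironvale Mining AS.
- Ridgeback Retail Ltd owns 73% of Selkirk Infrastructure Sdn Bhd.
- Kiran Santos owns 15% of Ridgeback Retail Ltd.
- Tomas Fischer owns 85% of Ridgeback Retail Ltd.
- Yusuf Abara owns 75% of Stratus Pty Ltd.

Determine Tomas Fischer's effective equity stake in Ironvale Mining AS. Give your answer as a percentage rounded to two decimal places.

Tomas reaches Ironvale along 2 paths.
Direct stake: 82% = 82%.
Via Ridgeback: 85% × 10% = 8.5%.
Total: 82% + 8.5% = 90.5%.
Rounded: 90.50%.

90.50%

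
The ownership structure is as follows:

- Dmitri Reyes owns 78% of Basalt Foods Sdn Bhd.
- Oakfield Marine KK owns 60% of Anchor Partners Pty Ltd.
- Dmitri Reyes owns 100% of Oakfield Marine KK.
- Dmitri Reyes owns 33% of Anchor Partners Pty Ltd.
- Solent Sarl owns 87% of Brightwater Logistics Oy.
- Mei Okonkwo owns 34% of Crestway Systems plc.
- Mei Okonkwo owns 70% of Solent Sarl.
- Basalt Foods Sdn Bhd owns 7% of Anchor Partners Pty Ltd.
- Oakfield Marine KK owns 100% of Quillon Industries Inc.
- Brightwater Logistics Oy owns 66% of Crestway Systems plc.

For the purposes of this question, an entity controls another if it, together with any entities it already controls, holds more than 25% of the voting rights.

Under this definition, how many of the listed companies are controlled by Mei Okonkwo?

3

Mei holds 70% of Solent, so Mei controls Solent.
Solent holds 87% of Brightwater, so Mei controls Brightwater.
Mei and Brightwater together hold 34% + 66% = 100% of Crestway, so Mei controls Crestway.
No other company's threshold is met.
Mei controls 3 companies.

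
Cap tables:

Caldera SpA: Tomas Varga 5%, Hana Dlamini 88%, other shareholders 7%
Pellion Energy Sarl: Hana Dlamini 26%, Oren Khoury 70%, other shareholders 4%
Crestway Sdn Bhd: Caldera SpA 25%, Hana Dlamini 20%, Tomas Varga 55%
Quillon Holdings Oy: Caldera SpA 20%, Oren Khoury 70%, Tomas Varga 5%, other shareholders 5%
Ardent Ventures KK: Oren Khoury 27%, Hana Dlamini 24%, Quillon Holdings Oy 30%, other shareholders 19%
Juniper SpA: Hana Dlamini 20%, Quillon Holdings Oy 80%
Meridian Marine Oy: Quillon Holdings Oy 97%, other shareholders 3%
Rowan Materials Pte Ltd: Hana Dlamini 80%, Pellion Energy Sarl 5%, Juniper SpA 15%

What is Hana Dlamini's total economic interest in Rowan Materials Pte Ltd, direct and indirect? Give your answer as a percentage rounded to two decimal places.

Hana reaches Rowan along 4 paths.
Direct stake: 80% = 80%.
Via Pellion: 26% × 5% = 1.3%.
Via Juniper: 20% × 15% = 3%.
Via Caldera → Quillon → Juniper: 88% × 20% × 80% × 15% = 2.112%.
Total: 80% + 1.3% + 3% + 2.112% = 86.412%.
Rounded: 86.41%.

86.41%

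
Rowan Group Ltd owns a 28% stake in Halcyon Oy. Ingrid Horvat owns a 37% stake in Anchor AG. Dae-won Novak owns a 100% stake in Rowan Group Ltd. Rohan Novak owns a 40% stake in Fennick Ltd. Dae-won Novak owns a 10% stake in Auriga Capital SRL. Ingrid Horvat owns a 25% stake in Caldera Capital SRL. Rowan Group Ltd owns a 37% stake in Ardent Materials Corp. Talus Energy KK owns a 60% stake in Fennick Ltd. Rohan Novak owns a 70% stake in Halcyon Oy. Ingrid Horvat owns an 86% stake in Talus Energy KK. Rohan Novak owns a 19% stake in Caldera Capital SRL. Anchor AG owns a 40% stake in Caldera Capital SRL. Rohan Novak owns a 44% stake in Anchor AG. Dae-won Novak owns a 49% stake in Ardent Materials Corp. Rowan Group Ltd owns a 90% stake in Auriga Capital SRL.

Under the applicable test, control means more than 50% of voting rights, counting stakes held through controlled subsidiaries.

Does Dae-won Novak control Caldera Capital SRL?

No

Dae-won holds 100% of Rowan, so Dae-won controls Rowan.
Dae-won and Rowan together hold 49% + 37% = 86% of Ardent, so Dae-won controls Ardent.
Dae-won and Rowan together hold 10% + 90% = 100% of Auriga, so Dae-won controls Auriga.
Neither Dae-won nor any entity Dae-won controls holds any voting interest in Caldera.
So Dae-won does not control Caldera.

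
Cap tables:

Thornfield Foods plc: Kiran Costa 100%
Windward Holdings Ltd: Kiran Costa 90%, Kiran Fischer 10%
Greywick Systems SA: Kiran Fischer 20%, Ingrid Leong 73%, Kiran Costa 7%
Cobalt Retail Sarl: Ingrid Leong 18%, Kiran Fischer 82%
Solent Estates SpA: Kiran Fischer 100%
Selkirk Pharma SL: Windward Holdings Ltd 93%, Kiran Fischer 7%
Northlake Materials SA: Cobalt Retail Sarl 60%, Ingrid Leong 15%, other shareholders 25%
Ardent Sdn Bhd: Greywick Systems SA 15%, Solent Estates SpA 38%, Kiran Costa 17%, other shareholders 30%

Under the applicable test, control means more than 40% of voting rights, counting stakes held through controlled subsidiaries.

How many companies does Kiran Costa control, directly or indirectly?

3

Kiran Costa holds 100% of Thornfield, so Kiran Costa controls Thornfield.
Kiran Costa holds 90% of Windward, so Kiran Costa controls Windward.
Windward holds 93% of Selkirk, so Kiran Costa controls Selkirk.
No other company's threshold is met.
Kiran Costa controls 3 companies.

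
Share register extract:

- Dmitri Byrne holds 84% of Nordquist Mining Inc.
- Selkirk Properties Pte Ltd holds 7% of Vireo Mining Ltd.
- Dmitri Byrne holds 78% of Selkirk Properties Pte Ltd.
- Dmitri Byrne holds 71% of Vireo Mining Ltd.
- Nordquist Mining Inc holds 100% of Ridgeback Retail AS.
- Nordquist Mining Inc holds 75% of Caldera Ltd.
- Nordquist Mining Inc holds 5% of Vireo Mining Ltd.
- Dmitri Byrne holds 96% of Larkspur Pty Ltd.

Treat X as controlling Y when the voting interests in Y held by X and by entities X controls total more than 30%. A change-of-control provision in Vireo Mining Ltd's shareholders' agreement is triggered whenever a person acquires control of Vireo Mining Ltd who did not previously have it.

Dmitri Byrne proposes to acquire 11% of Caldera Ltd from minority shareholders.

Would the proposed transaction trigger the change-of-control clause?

The purchase changes only Dmitri's holdings, so Dmitri is the only person who could newly come to control Vireo.
Dmitri holds 78% of Selkirk, so Dmitri controls Selkirk.
Dmitri holds 84% of Nordquist, so Dmitri controls Nordquist.
Selkirk and Nordquist and Dmitri together hold 7% + 5% + 71% = 83% of Vireo, so Dmitri controls Vireo.
So Dmitri already controls Vireo before the transaction.
After the purchase, Dmitri holds 11% of Caldera directly.
Dmitri controlled Vireo already, so this is not a new person acquiring control; every other person's position is unchanged or reduced.
No new person acquires control, so the clause is not triggered.

No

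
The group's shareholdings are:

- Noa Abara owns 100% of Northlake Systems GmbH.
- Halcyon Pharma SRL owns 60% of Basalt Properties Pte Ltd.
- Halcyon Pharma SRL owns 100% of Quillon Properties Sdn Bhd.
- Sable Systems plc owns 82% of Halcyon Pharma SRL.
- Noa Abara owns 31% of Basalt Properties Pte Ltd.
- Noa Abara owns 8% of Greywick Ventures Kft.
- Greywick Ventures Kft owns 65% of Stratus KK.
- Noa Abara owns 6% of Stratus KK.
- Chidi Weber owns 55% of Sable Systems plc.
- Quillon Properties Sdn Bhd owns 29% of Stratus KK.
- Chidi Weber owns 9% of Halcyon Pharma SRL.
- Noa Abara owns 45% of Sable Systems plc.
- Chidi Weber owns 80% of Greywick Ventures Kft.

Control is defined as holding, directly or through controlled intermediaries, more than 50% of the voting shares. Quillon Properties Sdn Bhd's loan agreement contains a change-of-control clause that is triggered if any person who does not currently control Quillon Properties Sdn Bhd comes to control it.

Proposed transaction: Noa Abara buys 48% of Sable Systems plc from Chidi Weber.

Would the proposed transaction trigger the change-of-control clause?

Yes

The purchase adds only to Noa's holdings (Chidi's stake shrinks), so Noa is the only person who could newly come to control Quillon.
Noa holds 100% of Northlake, so Noa controls Northlake.
Neither Noa nor any entity Noa controls holds any voting interest in Quillon.
So before the transaction, Noa does not control Quillon.
After the purchase, Noa's direct stake in Sable rises to 45% + 48% = 93%, and Chidi's stake falls to 7%.
Noa holds 93% of Sable, so Noa controls Sable.
Sable holds 82% of Halcyon, so Noa controls Halcyon.
Halcyon holds 100% of Quillon, so Noa controls Quillon.
Noa did not control Quillon before and does after, so the clause is triggered.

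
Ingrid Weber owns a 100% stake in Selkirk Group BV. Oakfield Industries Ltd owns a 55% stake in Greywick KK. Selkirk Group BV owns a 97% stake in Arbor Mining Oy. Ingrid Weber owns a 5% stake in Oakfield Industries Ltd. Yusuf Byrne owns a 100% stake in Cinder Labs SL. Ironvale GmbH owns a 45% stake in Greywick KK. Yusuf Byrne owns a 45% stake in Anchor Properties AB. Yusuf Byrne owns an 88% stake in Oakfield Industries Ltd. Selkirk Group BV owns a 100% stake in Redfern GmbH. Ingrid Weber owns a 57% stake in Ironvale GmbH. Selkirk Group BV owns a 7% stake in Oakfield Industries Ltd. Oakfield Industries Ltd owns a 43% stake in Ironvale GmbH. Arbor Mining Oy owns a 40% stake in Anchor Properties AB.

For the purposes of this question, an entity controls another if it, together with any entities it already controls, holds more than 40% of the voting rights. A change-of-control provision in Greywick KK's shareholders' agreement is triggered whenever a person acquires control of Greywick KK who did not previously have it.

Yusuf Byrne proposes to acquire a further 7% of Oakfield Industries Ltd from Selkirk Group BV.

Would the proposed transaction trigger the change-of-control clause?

No

The purchase adds only to Yusuf's holdings (Selkirk's stake shrinks), so Yusuf is the only person who could newly come to control Greywick.
Yusuf holds 88% of Oakfield, so Yusuf controls Oakfield.
Oakfield holds 43% of Ironvale, so Yusuf controls Ironvale.
Ironvale and Oakfield together hold 45% + 55% = 100% of Greywick, so Yusuf controls Greywick.
So Yusuf already controls Greywick before the transaction.
After the purchase, Yusuf's direct stake in Oakfield rises to 88% + 7% = 95%, and Selkirk's stake falls to 0%.
Yusuf controlled Greywick already, so this is not a new person acquiring control; every other person's position is unchanged or reduced.
No new person acquires control, so the clause is not triggered.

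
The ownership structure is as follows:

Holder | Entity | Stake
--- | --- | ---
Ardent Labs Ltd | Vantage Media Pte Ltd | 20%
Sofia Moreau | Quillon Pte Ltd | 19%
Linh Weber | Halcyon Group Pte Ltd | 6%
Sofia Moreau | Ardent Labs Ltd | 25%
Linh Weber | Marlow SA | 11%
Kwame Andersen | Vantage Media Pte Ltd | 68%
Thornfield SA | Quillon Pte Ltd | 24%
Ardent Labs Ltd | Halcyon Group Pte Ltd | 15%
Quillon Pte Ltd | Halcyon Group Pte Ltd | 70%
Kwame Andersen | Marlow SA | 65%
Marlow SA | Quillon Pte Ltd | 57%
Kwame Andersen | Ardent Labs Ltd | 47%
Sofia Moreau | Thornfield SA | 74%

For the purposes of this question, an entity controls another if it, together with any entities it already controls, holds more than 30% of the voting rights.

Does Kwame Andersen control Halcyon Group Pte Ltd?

Yes

Kwame holds 65% of Marlow, so Kwame controls Marlow.
Marlow holds 57% of Quillon, so Kwame controls Quillon.
Kwame holds 47% of Ardent, so Kwame controls Ardent.
Quillon and Ardent together hold 70% + 15% = 85% of Halcyon, so Kwame controls Halcyon.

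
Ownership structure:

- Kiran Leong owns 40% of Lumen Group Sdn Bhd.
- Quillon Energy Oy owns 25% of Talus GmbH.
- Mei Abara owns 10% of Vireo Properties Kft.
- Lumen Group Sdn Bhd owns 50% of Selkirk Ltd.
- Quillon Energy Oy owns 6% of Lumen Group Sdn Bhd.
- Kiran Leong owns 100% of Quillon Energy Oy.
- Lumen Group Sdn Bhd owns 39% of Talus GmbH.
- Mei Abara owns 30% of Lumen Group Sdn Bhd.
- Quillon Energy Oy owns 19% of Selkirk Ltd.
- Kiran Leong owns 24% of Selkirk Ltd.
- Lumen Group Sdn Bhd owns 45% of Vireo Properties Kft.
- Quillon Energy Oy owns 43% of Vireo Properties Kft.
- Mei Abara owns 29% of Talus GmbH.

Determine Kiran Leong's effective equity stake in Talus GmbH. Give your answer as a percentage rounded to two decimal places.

Kiran reaches Talus along 3 paths.
Via Lumen: 40% × 39% = 15.6%.
Via Quillon → Lumen: 100% × 6% × 39% = 2.34%.
Via Quillon: 100% × 25% = 25%.
Total: 15.6% + 2.34% + 25% = 42.94%.

42.94%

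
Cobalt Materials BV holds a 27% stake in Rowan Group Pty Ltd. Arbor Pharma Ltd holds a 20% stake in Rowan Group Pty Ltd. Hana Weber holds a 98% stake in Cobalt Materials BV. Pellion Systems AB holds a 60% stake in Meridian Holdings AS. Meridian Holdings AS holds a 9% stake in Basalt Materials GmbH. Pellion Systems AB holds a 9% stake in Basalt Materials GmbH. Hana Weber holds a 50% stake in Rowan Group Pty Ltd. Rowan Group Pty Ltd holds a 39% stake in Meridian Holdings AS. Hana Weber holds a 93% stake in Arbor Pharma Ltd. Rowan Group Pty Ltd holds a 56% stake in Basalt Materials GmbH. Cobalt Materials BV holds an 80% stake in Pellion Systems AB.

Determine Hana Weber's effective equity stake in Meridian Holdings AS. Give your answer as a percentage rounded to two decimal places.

Hana reaches Meridian along 4 paths.
Via Cobalt → Pellion: 98% × 80% × 60% = 47.04%.
Via Arbor → Rowan: 93% × 20% × 39% = 7.254%.
Via Rowan: 50% × 39% = 19.5%.
Via Cobalt → Rowan: 98% × 27% × 39% = 10.3194%.
Total: 47.04% + 7.254% + 19.5% + 10.3194% = 84.1134%.
Rounded: 84.11%.

84.11%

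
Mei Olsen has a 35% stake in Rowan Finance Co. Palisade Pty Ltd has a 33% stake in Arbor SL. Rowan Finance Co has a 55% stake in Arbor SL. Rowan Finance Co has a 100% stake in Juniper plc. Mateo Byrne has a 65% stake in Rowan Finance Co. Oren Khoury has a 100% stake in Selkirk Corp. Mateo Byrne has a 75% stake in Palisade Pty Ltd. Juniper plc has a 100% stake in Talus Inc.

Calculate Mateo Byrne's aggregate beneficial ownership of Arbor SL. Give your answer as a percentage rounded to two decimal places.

Mateo reaches Arbor along 2 paths.
Via Rowan: 65% × 55% = 35.75%.
Via Palisade: 75% × 33% = 24.75%.
Total: 35.75% + 24.75% = 60.5%.
Rounded: 60.50%.

60.50%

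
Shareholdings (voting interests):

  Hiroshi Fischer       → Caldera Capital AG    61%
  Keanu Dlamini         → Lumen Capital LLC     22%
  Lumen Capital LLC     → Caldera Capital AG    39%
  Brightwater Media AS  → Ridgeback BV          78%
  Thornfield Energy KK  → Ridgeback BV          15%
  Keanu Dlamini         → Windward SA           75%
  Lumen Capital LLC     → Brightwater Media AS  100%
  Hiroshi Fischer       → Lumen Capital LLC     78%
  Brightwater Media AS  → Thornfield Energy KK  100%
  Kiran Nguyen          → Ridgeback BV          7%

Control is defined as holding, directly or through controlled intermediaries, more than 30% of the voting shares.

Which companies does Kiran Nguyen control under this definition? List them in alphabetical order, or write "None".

None

Kiran's largest direct stake is 7% in Ridgeback, which does not meet the threshold.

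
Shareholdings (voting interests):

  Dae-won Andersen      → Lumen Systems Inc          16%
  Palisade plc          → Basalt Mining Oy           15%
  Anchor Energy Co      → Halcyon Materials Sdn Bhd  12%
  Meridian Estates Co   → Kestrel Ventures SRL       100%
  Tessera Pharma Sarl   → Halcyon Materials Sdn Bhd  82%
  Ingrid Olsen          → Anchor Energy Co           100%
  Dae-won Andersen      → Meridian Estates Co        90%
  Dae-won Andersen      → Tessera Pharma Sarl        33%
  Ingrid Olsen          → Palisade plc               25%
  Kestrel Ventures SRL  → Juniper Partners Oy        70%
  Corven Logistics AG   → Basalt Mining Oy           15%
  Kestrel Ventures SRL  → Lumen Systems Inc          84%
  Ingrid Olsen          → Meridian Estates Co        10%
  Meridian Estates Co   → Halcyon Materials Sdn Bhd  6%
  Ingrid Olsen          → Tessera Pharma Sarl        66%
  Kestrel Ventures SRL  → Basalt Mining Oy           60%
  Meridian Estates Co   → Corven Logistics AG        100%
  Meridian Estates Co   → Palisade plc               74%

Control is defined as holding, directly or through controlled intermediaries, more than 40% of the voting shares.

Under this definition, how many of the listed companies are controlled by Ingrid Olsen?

3

Ingrid holds 66% of Tessera, so Ingrid controls Tessera.
Ingrid holds 100% of Anchor, so Ingrid controls Anchor.
Anchor and Tessera together hold 12% + 82% = 94% of Halcyon, so Ingrid controls Halcyon.
No other company's threshold is met.
Ingrid controls 3 companies.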